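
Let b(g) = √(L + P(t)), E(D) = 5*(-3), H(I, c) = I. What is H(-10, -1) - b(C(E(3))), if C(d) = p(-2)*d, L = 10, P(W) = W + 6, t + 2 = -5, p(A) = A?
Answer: -13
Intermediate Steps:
t = -7 (t = -2 - 5 = -7)
P(W) = 6 + W
E(D) = -15
C(d) = -2*d
b(g) = 3 (b(g) = √(10 + (6 - 7)) = √(10 - 1) = √9 = 3)
H(-10, -1) - b(C(E(3))) = -10 - 1*3 = -10 - 3 = -13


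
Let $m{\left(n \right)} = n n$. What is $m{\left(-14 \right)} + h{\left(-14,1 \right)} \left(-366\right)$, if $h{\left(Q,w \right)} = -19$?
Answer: $7150$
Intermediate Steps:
$m{\left(n \right)} = n^{2}$
$m{\left(-14 \right)} + h{\left(-14,1 \right)} \left(-366\right) = \left(-14\right)^{2} - -6954 = 196 + 6954 = 7150$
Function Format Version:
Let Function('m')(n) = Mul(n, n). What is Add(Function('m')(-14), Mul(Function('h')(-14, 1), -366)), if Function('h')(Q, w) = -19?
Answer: 7150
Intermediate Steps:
Function('m')(n) = Pow(n, 2)
Add(Function('m')(-14), Mul(Function('h')(-14, 1), -366)) = Add(Pow(-14, 2), Mul(-19, -366)) = Add(196, 6954) = 7150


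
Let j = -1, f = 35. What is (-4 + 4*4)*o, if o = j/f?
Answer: -12/35 ≈ -0.34286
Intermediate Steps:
o = -1/35 ≈ -0.028571
(-4 + 4*4)*o = (-4 + 4*4)*(-1/35) = (-4 + 16)*(-1/35) = 12*(-1/35) = -12/35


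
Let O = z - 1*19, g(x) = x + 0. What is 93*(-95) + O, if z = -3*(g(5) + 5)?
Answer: -8884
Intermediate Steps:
g(x) = x
z = -30 (z = -3*(5 + 5) = -3*10 = -30)
O = -49 (O = -30 - 1*19 = -30 - 19 = -49)
93*(-95) + O = 93*(-95) - 49 = -8835 - 49 = -8884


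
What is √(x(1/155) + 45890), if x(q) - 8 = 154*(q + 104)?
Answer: 38*√1030130/155 ≈ 248.83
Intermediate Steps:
x(q) = 16024 + 154*q (x(q) = 8 + 154*(q + 104) = 8 + 154*(104 + q) = 8 + (16016 + 154*q) = 16024 + 154*q)
√(x(1/155) + 45890) = √((16024 + 154/155) + 45890) = √(2483874/155 + 45890) = √(9596824/155) = 38*√1030130/155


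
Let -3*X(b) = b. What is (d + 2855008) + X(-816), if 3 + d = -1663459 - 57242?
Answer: 1134576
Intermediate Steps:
X(b) = -b/3
d = -1720704 (d = -3 + (-1663459 - 57242) = -3 - 1720701 = -1720704)
(d + 2855008) + X(-816) = (-1720704 + 2855008) - ⅓*(-816) = 1134304 + 272 = 1134576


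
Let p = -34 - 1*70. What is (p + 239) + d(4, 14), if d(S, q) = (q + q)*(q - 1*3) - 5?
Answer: 438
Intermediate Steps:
p = -104 (p = -34 - 70 = -104)
d(S, q) = -5 + 2*q*(-3 + q) (d(S, q) = (2*q)*(q - 3) - 5 = (2*q)*(-3 + q) - 5 = 2*q*(-3 + q) - 5 = -5 + 2*q*(-3 + q))
(p + 239) + d(4, 14) = (-104 + 239) + (-5 - 6*14 + 2*14²) = 135 + (-5 - 84 + 2*196) = 135 + (-5 - 84 + 392) = 135 + 303 = 438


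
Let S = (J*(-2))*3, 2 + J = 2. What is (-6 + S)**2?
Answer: 36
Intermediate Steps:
J = 0 (J = -2 + 2 = 0)
S = 0 (S = (0*(-2))*3 = 0*3 = 0)
(-6 + S)**2 = (-6 + 0)**2 = (-6)**2 = 36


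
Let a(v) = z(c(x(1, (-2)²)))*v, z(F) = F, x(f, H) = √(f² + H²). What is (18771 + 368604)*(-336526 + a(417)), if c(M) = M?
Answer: -130361759250 + 161535375*√17 ≈ -1.2970e+11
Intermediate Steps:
x(f, H) = √(H² + f²)
a(v) = v*√17 (a(v) = √(((-2)²)² + 1²)*v = √(4² + 1)*v = √(16 + 1)*v = √17*v = v*√17)
(18771 + 368604)*(-336526 + a(417)) = (18771 + 368604)*(-336526 + 417*√17) = 387375*(-336526 + 417*√17) = -130361759250 + 161535375*√17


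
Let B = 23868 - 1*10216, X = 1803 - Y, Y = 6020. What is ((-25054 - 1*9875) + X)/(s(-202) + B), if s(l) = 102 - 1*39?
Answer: -39146/13715 ≈ -2.8542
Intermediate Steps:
X = -4217 (X = 1803 - 1*6020 = 1803 - 6020 = -4217)
s(l) = 63 (s(l) = 102 - 39 = 63)
B = 13652 (B = 23868 - 10216 = 13652)
((-25054 - 1*9875) + X)/(s(-202) + B) = ((-25054 - 1*9875) - 4217)/(63 + 13652) = ((-25054 - 9875) - 4217)/13715 = (-34929 - 4217)*(1/13715) = -39146*1/13715 = -39146/13715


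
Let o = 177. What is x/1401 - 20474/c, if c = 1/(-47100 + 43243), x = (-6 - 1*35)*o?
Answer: 36878155387/467 ≈ 7.8968e+7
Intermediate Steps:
x = -7257 (x = (-6 - 1*35)*177 = (-6 - 35)*177 = -41*177 = -7257)
c = -1/3857 (c = 1/(-3857) = -1/3857 ≈ -0.00025927)
x/1401 - 20474/c = -7257/1401 - 20474/(-1/3857) = -7257*1/1401 - 20474*(-3857) = -2419/467 + 78968218 = 36878155387/467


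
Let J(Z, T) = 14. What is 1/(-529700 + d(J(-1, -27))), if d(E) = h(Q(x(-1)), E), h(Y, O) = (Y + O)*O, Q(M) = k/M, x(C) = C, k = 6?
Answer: -1/529588 ≈ -1.8883e-6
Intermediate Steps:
Q(M) = 6/M
h(Y, O) = O*(O + Y) (h(Y, O) = (O + Y)*O = O*(O + Y))
d(E) = E*(-6 + E) (d(E) = E*(E + 6/(-1)) = E*(E + 6*(-1)) = E*(E - 6) = E*(-6 + E))
1/(-529700 + d(J(-1, -27))) = 1/(-529700 + 14*(-6 + 14)) = 1/(-529700 + 14*8) = 1/(-529700 + 112) = 1/(-529588) = -1/529588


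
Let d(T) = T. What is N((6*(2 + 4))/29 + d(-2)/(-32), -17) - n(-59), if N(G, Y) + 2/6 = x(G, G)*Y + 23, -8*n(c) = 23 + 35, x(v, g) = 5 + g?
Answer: -107531/1392 ≈ -77.249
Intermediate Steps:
n(c) = -29/4 (n(c) = -(23 + 35)/8 = -1/8*58 = -29/4)
N(G, Y) = 68/3 + Y*(5 + G) (N(G, Y) = -1/3 + ((5 + G)*Y + 23) = -1/3 + (Y*(5 + G) + 23) = -1/3 + (23 + Y*(5 + G)) = 68/3 + Y*(5 + G))
N((6*(2 + 4))/29 + d(-2)/(-32), -17) - n(-59) = (68/3 - 17*(5 + ((6*(2 + 4))/29 - 2/(-32)))) - 1*(-29/4) = (68/3 - 17*(5 + ((6*6)*(1/29) - 2*(-1/32)))) + 29/4 = (68/3 - 17*(5 + (36*(1/29) + 1/16))) + 29/4 = (68/3 - 17*(5 + (36/29 + 1/16))) + 29/4 = (68/3 - 17*(5 + 605/464)) + 29/4 = (68/3 - 17*2925/464) + 29/4 = (68/3 - 49725/464) + 29/4 = -117623/1392 + 29/4 = -107531/1392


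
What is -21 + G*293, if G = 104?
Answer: 30451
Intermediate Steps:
-21 + G*293 = -21 + 104*293 = -21 + 30472 = 30451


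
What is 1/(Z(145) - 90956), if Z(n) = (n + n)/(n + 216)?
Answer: -361/32834826 ≈ -1.0994e-5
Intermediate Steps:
Z(n) = 2*n/(216 + n) (Z(n) = (2*n)/(216 + n) = 2*n/(216 + n))
1/(Z(145) - 90956) = 1/(2*145/(216 + 145) - 90956) = 1/(2*145/361 - 90956) = 1/(2*145*(1/361) - 90956) = 1/(290/361 - 90956) = 1/(-32834826/361) = -361/32834826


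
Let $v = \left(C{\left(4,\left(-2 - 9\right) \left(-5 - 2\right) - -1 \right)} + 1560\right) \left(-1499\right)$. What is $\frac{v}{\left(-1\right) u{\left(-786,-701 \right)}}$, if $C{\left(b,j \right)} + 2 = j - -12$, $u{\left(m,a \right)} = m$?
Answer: $- \frac{1235176}{393} \approx -3142.9$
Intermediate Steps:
$C{\left(b,j \right)} = 10 + j$ ($C{\left(b,j \right)} = -2 + \left(j - -12\right) = -2 + \left(j + 12\right) = -2 + \left(12 + j\right) = 10 + j$)
$v = -2470352$ ($v = \left(\left(10 - \left(-1 - \left(-2 - 9\right) \left(-5 - 2\right)\right)\right) + 1560\right) \left(-1499\right) = \left(\left(10 + \left(\left(-11\right) \left(-7\right) + 1\right)\right) + 1560\right) \left(-1499\right) = \left(\left(10 + \left(77 + 1\right)\right) + 1560\right) \left(-1499\right) = \left(\left(10 + 78\right) + 1560\right) \left(-1499\right) = \left(88 + 1560\right) \left(-1499\right) = 1648 \left(-1499\right) = -2470352$)
$\frac{v}{\left(-1\right) u{\left(-786,-701 \right)}} = - \frac{2470352}{\left(-1\right) \left(-786\right)} = - \frac{2470352}{786} = \left(-2470352\right) \frac{1}{786} = - \frac{1235176}{393}$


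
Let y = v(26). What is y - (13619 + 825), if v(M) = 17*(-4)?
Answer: -14512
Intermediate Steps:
v(M) = -68
y = -68
y - (13619 + 825) = -68 - (13619 + 825) = -68 - 1*14444 = -68 - 14444 = -14512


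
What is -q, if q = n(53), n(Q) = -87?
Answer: 87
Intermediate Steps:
q = -87
-q = -1*(-87) = 87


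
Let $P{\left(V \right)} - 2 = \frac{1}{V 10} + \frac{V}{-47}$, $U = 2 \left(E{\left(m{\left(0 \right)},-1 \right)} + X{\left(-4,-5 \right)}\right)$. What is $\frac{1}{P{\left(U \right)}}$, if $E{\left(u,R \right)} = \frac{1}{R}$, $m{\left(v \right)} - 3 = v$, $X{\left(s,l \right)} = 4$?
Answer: $\frac{2820}{5327} \approx 0.52938$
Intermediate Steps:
$m{\left(v \right)} = 3 + v$
$U = 6$ ($U = 2 \left(\frac{1}{-1} + 4\right) = 2 \left(-1 + 4\right) = 2 \cdot 3 = 6$)
$P{\left(V \right)} = 2 - \frac{V}{47} + \frac{1}{10 V}$ ($P{\left(V \right)} = 2 + \left(\frac{1}{V 10} + \frac{V}{-47}\right) = 2 + \left(\frac{1}{V} \frac{1}{10} + V \left(- \frac{1}{47}\right)\right) = 2 - \left(- \frac{1}{10 V} + \frac{V}{47}\right) = 2 - \frac{V}{47} + \frac{1}{10 V}$)
$\frac{1}{P{\left(U \right)}} = \frac{1}{2 - \frac{6}{47} + \frac{1}{10 \cdot 6}} = \frac{1}{2 - \frac{6}{47} + \frac{1}{10} \cdot \frac{1}{6}} = \frac{1}{2 - \frac{6}{47} + \frac{1}{60}} = \frac{1}{\frac{5327}{2820}} = \frac{2820}{5327}$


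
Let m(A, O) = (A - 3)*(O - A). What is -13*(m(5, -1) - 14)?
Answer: 338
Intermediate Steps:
m(A, O) = (-3 + A)*(O - A)
-13*(m(5, -1) - 14) = -13*((-1*5**2 - 3*(-1) + 3*5 + 5*(-1)) - 14) = -13*((-1*25 + 3 + 15 - 5) - 14) = -13*((-25 + 3 + 15 - 5) - 14) = -13*(-12 - 14) = -13*(-26) = 338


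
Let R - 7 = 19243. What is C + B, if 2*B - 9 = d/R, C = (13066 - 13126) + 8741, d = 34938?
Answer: 83606672/9625 ≈ 8686.4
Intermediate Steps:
R = 19250 (R = 7 + 19243 = 19250)
C = 8681 (C = -60 + 8741 = 8681)
B = 52047/9625 (B = 9/2 + (34938/19250)/2 = 9/2 + (34938*(1/19250))/2 = 9/2 + (½)*(17469/9625) = 9/2 + 17469/19250 = 52047/9625 ≈ 5.4075)
C + B = 8681 + 52047/9625 = 83606672/9625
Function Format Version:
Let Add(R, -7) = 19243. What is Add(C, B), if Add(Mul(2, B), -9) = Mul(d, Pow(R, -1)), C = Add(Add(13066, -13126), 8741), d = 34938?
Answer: Rational(83606672, 9625) ≈ 8686.4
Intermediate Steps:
R = 19250 (R = Add(7, 19243) = 19250)
C = 8681 (C = Add(-60, 8741) = 8681)
B = Rational(52047, 9625) (B = Add(Rational(9, 2), Mul(Rational(1, 2), Mul(34938, Pow(19250, -1)))) = Add(Rational(9, 2), Mul(Rational(1, 2), Mul(34938, Rational(1, 19250)))) = Add(Rational(9, 2), Mul(Rational(1, 2), Rational(17469, 9625))) = Add(Rational(9, 2), Rational(17469, 19250)) = Rational(52047, 9625) ≈ 5.4075)
Add(C, B) = Add(8681, Rational(52047, 9625)) = Rational(83606672, 9625)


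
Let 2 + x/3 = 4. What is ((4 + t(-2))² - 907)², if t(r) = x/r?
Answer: 820836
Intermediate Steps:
x = 6 (x = -6 + 3*4 = -6 + 12 = 6)
t(r) = 6/r
((4 + t(-2))² - 907)² = ((4 + 6/(-2))² - 907)² = ((4 + 6*(-½))² - 907)² = ((4 - 3)² - 907)² = (1² - 907)² = (1 - 907)² = (-906)² = 820836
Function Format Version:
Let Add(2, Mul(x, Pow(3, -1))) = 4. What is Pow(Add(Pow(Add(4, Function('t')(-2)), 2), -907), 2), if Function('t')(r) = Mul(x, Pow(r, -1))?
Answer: 820836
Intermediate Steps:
x = 6 (x = Add(-6, Mul(3, 4)) = Add(-6, 12) = 6)
Function('t')(r) = Mul(6, Pow(r, -1))
Pow(Add(Pow(Add(4, Function('t')(-2)), 2), -907), 2) = Pow(Add(Pow(Add(4, Mul(6, Pow(-2, -1))), 2), -907), 2) = Pow(Add(Pow(Add(4, Mul(6, Rational(-1, 2))), 2), -907), 2) = Pow(Add(Pow(Add(4, -3), 2), -907), 2) = Pow(Add(Pow(1, 2), -907), 2) = Pow(Add(1, -907), 2) = Pow(-906, 2) = 820836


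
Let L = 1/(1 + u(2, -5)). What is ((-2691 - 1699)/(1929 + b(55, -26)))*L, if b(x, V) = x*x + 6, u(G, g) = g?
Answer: 439/1984 ≈ 0.22127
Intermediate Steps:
b(x, V) = 6 + x² (b(x, V) = x² + 6 = 6 + x²)
L = -¼ (L = 1/(1 - 5) = 1/(-4) = -¼ ≈ -0.25000)
((-2691 - 1699)/(1929 + b(55, -26)))*L = ((-2691 - 1699)/(1929 + (6 + 55²)))*(-¼) = -4390/(1929 + (6 + 3025))*(-¼) = -4390/(1929 + 3031)*(-¼) = -4390/4960*(-¼) = -4390*1/4960*(-¼) = -439/496*(-¼) = 439/1984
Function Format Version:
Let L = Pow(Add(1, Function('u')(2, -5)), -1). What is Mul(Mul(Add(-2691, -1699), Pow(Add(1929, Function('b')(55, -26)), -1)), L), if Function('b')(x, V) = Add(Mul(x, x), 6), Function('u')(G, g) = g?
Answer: Rational(439, 1984) ≈ 0.22127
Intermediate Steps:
Function('b')(x, V) = Add(6, Pow(x, 2)) (Function('b')(x, V) = Add(Pow(x, 2), 6) = Add(6, Pow(x, 2)))
L = Rational(-1, 4) (L = Pow(Add(1, -5), -1) = Pow(-4, -1) = Rational(-1, 4) ≈ -0.25000)
Mul(Mul(Add(-2691, -1699), Pow(Add(1929, Function('b')(55, -26)), -1)), L) = Mul(Mul(Add(-2691, -1699), Pow(Add(1929, Add(6, Pow(55, 2))), -1)), Rational(-1, 4)) = Mul(Mul(-4390, Pow(Add(1929, Add(6, 3025)), -1)), Rational(-1, 4)) = Mul(Mul(-4390, Pow(Add(1929, 3031), -1)), Rational(-1, 4)) = Mul(Mul(-4390, Pow(4960, -1)), Rational(-1, 4)) = Mul(Mul(-4390, Rational(1, 4960)), Rational(-1, 4)) = Mul(Rational(-439, 496), Rational(-1, 4)) = Rational(439, 1984)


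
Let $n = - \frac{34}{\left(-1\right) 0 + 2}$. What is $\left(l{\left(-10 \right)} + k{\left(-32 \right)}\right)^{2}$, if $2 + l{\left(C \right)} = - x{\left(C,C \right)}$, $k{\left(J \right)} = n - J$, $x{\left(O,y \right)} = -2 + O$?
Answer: $625$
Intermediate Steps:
$n = -17$ ($n = - \frac{34}{0 + 2} = - \frac{34}{2} = \left(-34\right) \frac{1}{2} = -17$)
$k{\left(J \right)} = -17 - J$
$l{\left(C \right)} = - C$ ($l{\left(C \right)} = -2 - \left(-2 + C\right) = - C$)
$\left(l{\left(-10 \right)} + k{\left(-32 \right)}\right)^{2} = \left(\left(-1\right) \left(-10\right) - -15\right)^{2} = \left(10 + \left(-17 + 32\right)\right)^{2} = \left(10 + 15\right)^{2} = 25^{2} = 625$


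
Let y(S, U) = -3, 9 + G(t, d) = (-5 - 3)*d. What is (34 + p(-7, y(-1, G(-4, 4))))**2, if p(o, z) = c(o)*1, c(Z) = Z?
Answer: 729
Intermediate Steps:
G(t, d) = -9 - 8*d (G(t, d) = -9 + (-5 - 3)*d = -9 - 8*d)
p(o, z) = o (p(o, z) = o*1 = o)
(34 + p(-7, y(-1, G(-4, 4))))**2 = (34 - 7)**2 = 27**2 = 729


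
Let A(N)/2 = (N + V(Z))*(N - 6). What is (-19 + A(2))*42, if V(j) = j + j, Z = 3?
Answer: -3486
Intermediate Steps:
V(j) = 2*j
A(N) = 2*(-6 + N)*(6 + N) (A(N) = 2*((N + 2*3)*(N - 6)) = 2*((N + 6)*(-6 + N)) = 2*((6 + N)*(-6 + N)) = 2*((-6 + N)*(6 + N)) = 2*(-6 + N)*(6 + N))
(-19 + A(2))*42 = (-19 + (-72 + 2*2²))*42 = (-19 + (-72 + 2*4))*42 = (-19 + (-72 + 8))*42 = (-19 - 64)*42 = -83*42 = -3486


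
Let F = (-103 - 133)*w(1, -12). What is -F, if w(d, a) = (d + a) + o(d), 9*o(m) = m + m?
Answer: -22892/9 ≈ -2543.6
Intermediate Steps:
o(m) = 2*m/9 (o(m) = (m + m)/9 = (2*m)/9 = 2*m/9)
w(d, a) = a + 11*d/9 (w(d, a) = (d + a) + 2*d/9 = (a + d) + 2*d/9 = a + 11*d/9)
F = 22892/9 (F = (-103 - 133)*(-12 + (11/9)*1) = -236*(-12 + 11/9) = -236*(-97/9) = 22892/9 ≈ 2543.6)
-F = -1*22892/9 = -22892/9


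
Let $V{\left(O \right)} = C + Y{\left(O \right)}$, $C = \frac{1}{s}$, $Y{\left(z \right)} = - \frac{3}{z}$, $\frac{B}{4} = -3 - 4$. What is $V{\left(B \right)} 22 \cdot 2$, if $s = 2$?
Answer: $\frac{187}{7} \approx 26.714$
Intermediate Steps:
$B = -28$ ($B = 4 \left(-3 - 4\right) = 4 \left(-7\right) = -28$)
$C = \frac{1}{2} \approx 0.5$
$V{\left(O \right)} = \frac{1}{2} - \frac{3}{O}$
$V{\left(B \right)} 22 \cdot 2 = \frac{-6 - 28}{2 \left(-28\right)} 22 \cdot 2 = \frac{1}{2} \left(- \frac{1}{28}\right) \left(-34\right) 22 \cdot 2 = \frac{17}{28} \cdot 22 \cdot 2 = \frac{187}{14} \cdot 2 = \frac{187}{7}$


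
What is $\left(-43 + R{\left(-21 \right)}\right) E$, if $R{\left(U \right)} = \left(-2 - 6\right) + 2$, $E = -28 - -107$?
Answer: $-3871$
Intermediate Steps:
$E = 79$ ($E = -28 + 107 = 79$)
$R{\left(U \right)} = -6$ ($R{\left(U \right)} = -8 + 2 = -6$)
$\left(-43 + R{\left(-21 \right)}\right) E = \left(-43 - 6\right) 79 = \left(-49\right) 79 = -3871$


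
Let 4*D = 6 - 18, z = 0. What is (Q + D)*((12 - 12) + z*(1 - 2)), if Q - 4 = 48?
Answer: 0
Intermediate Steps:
Q = 52 (Q = 4 + 48 = 52)
D = -3 (D = (6 - 18)/4 = (1/4)*(-12) = -3)
(Q + D)*((12 - 12) + z*(1 - 2)) = (52 - 3)*((12 - 12) + 0*(1 - 2)) = 49*(0 + 0*(-1)) = 49*(0 + 0) = 49*0 = 0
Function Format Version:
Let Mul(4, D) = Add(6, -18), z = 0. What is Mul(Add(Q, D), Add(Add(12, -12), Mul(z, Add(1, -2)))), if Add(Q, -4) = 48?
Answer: 0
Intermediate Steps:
Q = 52 (Q = Add(4, 48) = 52)
D = -3 (D = Mul(Rational(1, 4), Add(6, -18)) = Mul(Rational(1, 4), -12) = -3)
Mul(Add(Q, D), Add(Add(12, -12), Mul(z, Add(1, -2)))) = Mul(Add(52, -3), Add(Add(12, -12), Mul(0, Add(1, -2)))) = Mul(49, Add(0, Mul(0, -1))) = Mul(49, Add(0, 0)) = Mul(49, 0) = 0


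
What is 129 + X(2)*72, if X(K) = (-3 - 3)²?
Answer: 2721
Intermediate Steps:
X(K) = 36 (X(K) = (-6)² = 36)
129 + X(2)*72 = 129 + 36*72 = 129 + 2592 = 2721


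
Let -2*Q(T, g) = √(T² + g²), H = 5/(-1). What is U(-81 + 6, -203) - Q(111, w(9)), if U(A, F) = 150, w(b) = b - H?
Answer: 150 + √12517/2 ≈ 205.94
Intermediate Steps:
H = -5 (H = 5*(-1) = -5)
w(b) = 5 + b (w(b) = b - 1*(-5) = b + 5 = 5 + b)
Q(T, g) = -√(T² + g²)/2
U(-81 + 6, -203) - Q(111, w(9)) = 150 - (-1)*√(111² + (5 + 9)²)/2 = 150 - (-1)*√(12321 + 14²)/2 = 150 - (-1)*√(12321 + 196)/2 = 150 - (-1)*√12517/2 = 150 + √12517/2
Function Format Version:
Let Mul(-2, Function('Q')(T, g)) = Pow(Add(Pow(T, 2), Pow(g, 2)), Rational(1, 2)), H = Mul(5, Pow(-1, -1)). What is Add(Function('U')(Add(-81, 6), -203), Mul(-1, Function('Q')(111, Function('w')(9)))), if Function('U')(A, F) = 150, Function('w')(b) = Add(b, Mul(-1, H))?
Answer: Add(150, Mul(Rational(1, 2), Pow(12517, Rational(1, 2)))) ≈ 205.94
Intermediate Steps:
H = -5 (H = Mul(5, -1) = -5)
Function('w')(b) = Add(5, b) (Function('w')(b) = Add(b, Mul(-1, -5)) = Add(b, 5) = Add(5, b))
Function('Q')(T, g) = Mul(Rational(-1, 2), Pow(Add(Pow(T, 2), Pow(g, 2)), Rational(1, 2)))
Add(Function('U')(Add(-81, 6), -203), Mul(-1, Function('Q')(111, Function('w')(9)))) = Add(150, Mul(-1, Mul(Rational(-1, 2), Pow(Add(Pow(111, 2), Pow(Add(5, 9), 2)), Rational(1, 2))))) = Add(150, Mul(-1, Mul(Rational(-1, 2), Pow(Add(12321, Pow(14, 2)), Rational(1, 2))))) = Add(150, Mul(-1, Mul(Rational(-1, 2), Pow(Add(12321, 196), Rational(1, 2))))) = Add(150, Mul(-1, Mul(Rational(-1, 2), Pow(12517, Rational(1, 2))))) = Add(150, Mul(Rational(1, 2), Pow(12517, Rational(1, 2))))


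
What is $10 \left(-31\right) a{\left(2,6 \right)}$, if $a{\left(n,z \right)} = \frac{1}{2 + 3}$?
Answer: $-62$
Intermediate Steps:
$a{\left(n,z \right)} = \frac{1}{5}$
$10 \left(-31\right) a{\left(2,6 \right)} = 10 \left(-31\right) \frac{1}{5} = \left(-310\right) \frac{1}{5} = -62$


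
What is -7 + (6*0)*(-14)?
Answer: -7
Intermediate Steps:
-7 + (6*0)*(-14) = -7 + 0*(-14) = -7 + 0 = -7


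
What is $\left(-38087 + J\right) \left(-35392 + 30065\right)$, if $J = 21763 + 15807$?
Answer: $2754059$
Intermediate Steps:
$J = 37570$
$\left(-38087 + J\right) \left(-35392 + 30065\right) = \left(-38087 + 37570\right) \left(-35392 + 30065\right) = \left(-517\right) \left(-5327\right) = 2754059$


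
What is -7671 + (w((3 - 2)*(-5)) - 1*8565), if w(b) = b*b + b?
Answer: -16216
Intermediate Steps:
w(b) = b + b**2 (w(b) = b**2 + b = b + b**2)
-7671 + (w((3 - 2)*(-5)) - 1*8565) = -7671 + (((3 - 2)*(-5))*(1 + (3 - 2)*(-5)) - 1*8565) = -7671 + ((1*(-5))*(1 + 1*(-5)) - 8565) = -7671 + (-5*(1 - 5) - 8565) = -7671 + (-5*(-4) - 8565) = -7671 + (20 - 8565) = -7671 - 8545 = -16216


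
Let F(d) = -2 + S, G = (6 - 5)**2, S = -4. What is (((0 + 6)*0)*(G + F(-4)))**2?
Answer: 0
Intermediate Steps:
G = 1 (G = 1**2 = 1)
F(d) = -6 (F(d) = -2 - 4 = -6)
(((0 + 6)*0)*(G + F(-4)))**2 = (((0 + 6)*0)*(1 - 6))**2 = ((6*0)*(-5))**2 = (0*(-5))**2 = 0**2 = 0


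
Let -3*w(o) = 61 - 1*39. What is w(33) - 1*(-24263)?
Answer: 72767/3 ≈ 24256.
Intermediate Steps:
w(o) = -22/3 (w(o) = -(61 - 1*39)/3 = -(61 - 39)/3 = -⅓*22 = -22/3)
w(33) - 1*(-24263) = -22/3 - 1*(-24263) = -22/3 + 24263 = 72767/3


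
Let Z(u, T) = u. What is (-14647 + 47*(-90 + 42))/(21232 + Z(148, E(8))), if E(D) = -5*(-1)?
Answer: -16903/21380 ≈ -0.79060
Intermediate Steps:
E(D) = 5
(-14647 + 47*(-90 + 42))/(21232 + Z(148, E(8))) = (-14647 + 47*(-90 + 42))/(21232 + 148) = (-14647 + 47*(-48))/21380 = (-14647 - 2256)*(1/21380) = -16903*1/21380 = -16903/21380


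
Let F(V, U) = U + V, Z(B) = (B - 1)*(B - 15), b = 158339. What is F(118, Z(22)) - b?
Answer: -158074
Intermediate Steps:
Z(B) = (-1 + B)*(-15 + B)
F(118, Z(22)) - b = ((15 + 22**2 - 16*22) + 118) - 1*158339 = ((15 + 484 - 352) + 118) - 158339 = (147 + 118) - 158339 = 265 - 158339 = -158074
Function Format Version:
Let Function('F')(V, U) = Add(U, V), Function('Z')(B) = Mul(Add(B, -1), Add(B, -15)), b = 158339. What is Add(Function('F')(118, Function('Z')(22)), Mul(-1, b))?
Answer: -158074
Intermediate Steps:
Function('Z')(B) = Mul(Add(-1, B), Add(-15, B))
Add(Function('F')(118, Function('Z')(22)), Mul(-1, b)) = Add(Add(Add(15, Pow(22, 2), Mul(-16, 22)), 118), Mul(-1, 158339)) = Add(Add(Add(15, 484, -352), 118), -158339) = Add(Add(147, 118), -158339) = Add(265, -158339) = -158074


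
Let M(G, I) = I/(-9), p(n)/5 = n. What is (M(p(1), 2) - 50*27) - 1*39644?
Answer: -368948/9 ≈ -40994.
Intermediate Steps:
p(n) = 5*n
M(G, I) = -I/9 (M(G, I) = I*(-1/9) = -I/9)
(M(p(1), 2) - 50*27) - 1*39644 = (-1/9*2 - 50*27) - 1*39644 = (-2/9 - 1350) - 39644 = -12152/9 - 39644 = -368948/9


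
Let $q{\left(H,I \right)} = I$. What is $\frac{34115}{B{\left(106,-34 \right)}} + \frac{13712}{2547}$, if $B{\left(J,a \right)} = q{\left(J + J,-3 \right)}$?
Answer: $- \frac{28949923}{2547} \approx -11366.0$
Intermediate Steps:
$B{\left(J,a \right)} = -3$
$\frac{34115}{B{\left(106,-34 \right)}} + \frac{13712}{2547} = \frac{34115}{-3} + \frac{13712}{2547} = 34115 \left(- \frac{1}{3}\right) + 13712 \cdot \frac{1}{2547} = - \frac{34115}{3} + \frac{13712}{2547} = - \frac{28949923}{2547}$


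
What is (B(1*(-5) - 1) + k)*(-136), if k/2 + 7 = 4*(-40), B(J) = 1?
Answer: 45288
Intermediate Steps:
k = -334 (k = -14 + 2*(4*(-40)) = -14 + 2*(-160) = -14 - 320 = -334)
(B(1*(-5) - 1) + k)*(-136) = (1 - 334)*(-136) = -333*(-136) = 45288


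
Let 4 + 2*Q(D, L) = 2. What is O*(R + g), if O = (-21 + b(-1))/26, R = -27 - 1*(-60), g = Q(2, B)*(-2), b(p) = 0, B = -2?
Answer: -735/26 ≈ -28.269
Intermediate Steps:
Q(D, L) = -1 (Q(D, L) = -2 + (½)*2 = -2 + 1 = -1)
g = 2 (g = -1*(-2) = 2)
R = 33 (R = -27 + 60 = 33)
O = -21/26 (O = (-21 + 0)/26 = -21*1/26 = -21/26 ≈ -0.80769)
O*(R + g) = -21*(33 + 2)/26 = -21/26*35 = -735/26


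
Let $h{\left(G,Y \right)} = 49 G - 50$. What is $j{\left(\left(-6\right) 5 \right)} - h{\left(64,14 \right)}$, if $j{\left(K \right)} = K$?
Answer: $-3116$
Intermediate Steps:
$h{\left(G,Y \right)} = -50 + 49 G$
$j{\left(\left(-6\right) 5 \right)} - h{\left(64,14 \right)} = \left(-6\right) 5 - \left(-50 + 49 \cdot 64\right) = -30 - \left(-50 + 3136\right) = -30 - 3086 = -3116$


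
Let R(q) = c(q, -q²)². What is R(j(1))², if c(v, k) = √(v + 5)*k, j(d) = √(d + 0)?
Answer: 36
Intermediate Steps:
j(d) = √d
c(v, k) = k*√(5 + v) (c(v, k) = √(5 + v)*k = k*√(5 + v))
R(q) = q⁴*(5 + q) (R(q) = ((-q²)*√(5 + q))² = (-q²*√(5 + q))² = q⁴*(5 + q))
R(j(1))² = ((√1)⁴*(5 + √1))² = (1⁴*(5 + 1))² = (1*6)² = 6² = 36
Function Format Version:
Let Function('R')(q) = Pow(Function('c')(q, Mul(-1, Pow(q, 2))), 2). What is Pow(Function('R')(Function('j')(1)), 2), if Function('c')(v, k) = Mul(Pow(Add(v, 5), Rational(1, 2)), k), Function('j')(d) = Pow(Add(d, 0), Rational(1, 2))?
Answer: 36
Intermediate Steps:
Function('j')(d) = Pow(d, Rational(1, 2))
Function('c')(v, k) = Mul(k, Pow(Add(5, v), Rational(1, 2))) (Function('c')(v, k) = Mul(Pow(Add(5, v), Rational(1, 2)), k) = Mul(k, Pow(Add(5, v), Rational(1, 2))))
Function('R')(q) = Mul(Pow(q, 4), Add(5, q)) (Function('R')(q) = Pow(Mul(Mul(-1, Pow(q, 2)), Pow(Add(5, q), Rational(1, 2))), 2) = Pow(Mul(-1, Pow(q, 2), Pow(Add(5, q), Rational(1, 2))), 2) = Mul(Pow(q, 4), Add(5, q)))
Pow(Function('R')(Function('j')(1)), 2) = Pow(Mul(Pow(Pow(1, Rational(1, 2)), 4), Add(5, Pow(1, Rational(1, 2)))), 2) = Pow(Mul(Pow(1, 4), Add(5, 1)), 2) = Pow(Mul(1, 6), 2) = Pow(6, 2) = 36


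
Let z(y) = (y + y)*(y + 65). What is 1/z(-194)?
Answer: 1/50052 ≈ 1.9979e-5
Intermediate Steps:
z(y) = 2*y*(65 + y) (z(y) = (2*y)*(65 + y) = 2*y*(65 + y))
1/z(-194) = 1/(2*(-194)*(65 - 194)) = 1/(2*(-194)*(-129)) = 1/50052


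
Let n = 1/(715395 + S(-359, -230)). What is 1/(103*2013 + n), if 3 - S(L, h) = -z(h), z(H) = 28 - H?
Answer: 715656/148383399385 ≈ 4.8230e-6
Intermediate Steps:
S(L, h) = 31 - h (S(L, h) = 3 - (-1)*(28 - h) = 3 - (-28 + h) = 3 + (28 - h) = 31 - h)
n = 1/715656 (n = 1/(715395 + (31 - 1*(-230))) = 1/(715395 + (31 + 230)) = 1/(715395 + 261) = 1/715656 ≈ 1.3973e-6)
1/(103*2013 + n) = 1/(103*2013 + 1/715656) = 1/(207339 + 1/715656) = 1/(148383399385/715656) = 715656/148383399385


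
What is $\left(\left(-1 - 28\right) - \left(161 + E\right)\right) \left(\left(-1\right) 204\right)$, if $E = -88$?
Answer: $20808$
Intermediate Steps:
$\left(\left(-1 - 28\right) - \left(161 + E\right)\right) \left(\left(-1\right) 204\right) = \left(\left(-1 - 28\right) - 73\right) \left(\left(-1\right) 204\right) = \left(\left(-1 - 28\right) + \left(-161 + 88\right)\right) \left(-204\right) = \left(-29 - 73\right) \left(-204\right) = \left(-102\right) \left(-204\right) = 20808$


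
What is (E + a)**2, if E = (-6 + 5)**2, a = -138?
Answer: 18769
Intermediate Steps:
E = 1 (E = (-1)**2 = 1)
(E + a)**2 = (1 - 138)**2 = (-137)**2 = 18769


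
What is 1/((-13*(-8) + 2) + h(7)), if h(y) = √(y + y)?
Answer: 53/5611 - √14/11222 ≈ 0.0091123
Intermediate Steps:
h(y) = √2*√y (h(y) = √(2*y) = √2*√y)
1/((-13*(-8) + 2) + h(7)) = 1/((-13*(-8) + 2) + √2*√7) = 1/((104 + 2) + √14) = 1/(106 + √14)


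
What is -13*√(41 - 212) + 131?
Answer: 131 - 39*I*√19 ≈ 131.0 - 170.0*I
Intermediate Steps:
-13*√(41 - 212) + 131 = -39*I*√19 + 131 = 131 - 39*I*√19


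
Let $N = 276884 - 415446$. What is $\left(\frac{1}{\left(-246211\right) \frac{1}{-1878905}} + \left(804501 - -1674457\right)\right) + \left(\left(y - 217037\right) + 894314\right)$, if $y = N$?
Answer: $\frac{106140880844}{35173} \approx 3.0177 \cdot 10^{6}$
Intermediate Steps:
$N = -138562$ ($N = 276884 - 415446 = -138562$)
$y = -138562$
$\left(\frac{1}{\left(-246211\right) \frac{1}{-1878905}} + \left(804501 - -1674457\right)\right) + \left(\left(y - 217037\right) + 894314\right) = \left(\frac{1}{\left(-246211\right) \frac{1}{-1878905}} + \left(804501 - -1674457\right)\right) + \left(\left(-138562 - 217037\right) + 894314\right) = \left(\frac{1}{\left(-246211\right) \left(- \frac{1}{1878905}\right)} + \left(804501 + 1674457\right)\right) + \left(-355599 + 894314\right) = \left(\frac{1}{\frac{35173}{268415}} + 2478958\right) + 538715 = \left(\frac{268415}{35173} + 2478958\right) + 538715 = \frac{87192658149}{35173} + 538715 = \frac{106140880844}{35173}$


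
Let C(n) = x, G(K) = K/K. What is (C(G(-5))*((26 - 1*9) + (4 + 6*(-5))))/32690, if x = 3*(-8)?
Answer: 108/16345 ≈ 0.0066075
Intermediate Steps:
x = -24
G(K) = 1
C(n) = -24
(C(G(-5))*((26 - 1*9) + (4 + 6*(-5))))/32690 = -24*((26 - 1*9) + (4 + 6*(-5)))/32690 = -24*((26 - 9) + (4 - 30))*(1/32690) = -24*(17 - 26)*(1/32690) = -24*(-9)*(1/32690) = 216*(1/32690) = 108/16345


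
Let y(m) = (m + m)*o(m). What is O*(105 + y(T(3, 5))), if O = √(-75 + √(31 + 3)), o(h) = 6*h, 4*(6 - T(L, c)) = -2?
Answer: 612*√(-75 + √34) ≈ 5089.9*I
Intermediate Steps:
T(L, c) = 13/2 (T(L, c) = 6 - ¼*(-2) = 6 + ½ = 13/2)
O = √(-75 + √34) ≈ 8.3168*I
y(m) = 12*m² (y(m) = (m + m)*(6*m) = (2*m)*(6*m) = 12*m²)
O*(105 + y(T(3, 5))) = √(-75 + √34)*(105 + 12*(13/2)²) = √(-75 + √34)*(105 + 12*(169/4)) = √(-75 + √34)*(105 + 507) = √(-75 + √34)*612 = 612*√(-75 + √34)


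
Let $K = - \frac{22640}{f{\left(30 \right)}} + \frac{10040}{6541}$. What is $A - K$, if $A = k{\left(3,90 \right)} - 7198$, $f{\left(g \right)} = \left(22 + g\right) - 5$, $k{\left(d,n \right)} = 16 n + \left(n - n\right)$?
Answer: $- \frac{1622548306}{307427} \approx -5277.8$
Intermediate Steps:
$k{\left(d,n \right)} = 16 n$ ($k{\left(d,n \right)} = 16 n + 0 = 16 n$)
$f{\left(g \right)} = 17 + g$
$K = - \frac{147616360}{307427}$ ($K = - \frac{22640}{17 + 30} + \frac{10040}{6541} = - \frac{22640}{47} + 10040 \cdot \frac{1}{6541} = \left(-22640\right) \frac{1}{47} + \frac{10040}{6541} = - \frac{22640}{47} + \frac{10040}{6541} = - \frac{147616360}{307427} \approx -480.17$)
$A = -5758$ ($A = 16 \cdot 90 - 7198 = 1440 - 7198 = -5758$)
$A - K = -5758 - - \frac{147616360}{307427} = -5758 + \frac{147616360}{307427} = - \frac{1622548306}{307427}$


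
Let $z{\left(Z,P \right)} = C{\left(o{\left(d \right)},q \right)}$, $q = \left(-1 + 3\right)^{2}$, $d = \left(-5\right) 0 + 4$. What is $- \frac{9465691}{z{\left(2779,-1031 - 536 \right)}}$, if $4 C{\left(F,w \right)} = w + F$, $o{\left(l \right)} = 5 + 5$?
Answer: $- \frac{18931382}{7} \approx -2.7045 \cdot 10^{6}$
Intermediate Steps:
$d = 4$ ($d = 0 + 4 = 4$)
$o{\left(l \right)} = 10$
$q = 4$ ($q = 2^{2} = 4$)
$C{\left(F,w \right)} = \frac{F}{4} + \frac{w}{4}$ ($C{\left(F,w \right)} = \frac{w + F}{4} = \frac{F + w}{4} = \frac{F}{4} + \frac{w}{4}$)
$z{\left(Z,P \right)} = \frac{7}{2}$ ($z{\left(Z,P \right)} = \frac{1}{4} \cdot 10 + \frac{1}{4} \cdot 4 = \frac{5}{2} + 1 = \frac{7}{2}$)
$- \frac{9465691}{z{\left(2779,-1031 - 536 \right)}} = - \frac{9465691}{\frac{7}{2}} = \left(-9465691\right) \frac{2}{7} = - \frac{18931382}{7}$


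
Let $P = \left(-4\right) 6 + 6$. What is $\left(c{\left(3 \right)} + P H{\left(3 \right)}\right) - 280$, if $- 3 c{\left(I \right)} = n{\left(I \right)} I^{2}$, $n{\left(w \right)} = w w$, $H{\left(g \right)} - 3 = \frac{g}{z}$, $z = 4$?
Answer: $- \frac{749}{2} \approx -374.5$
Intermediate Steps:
$H{\left(g \right)} = 3 + \frac{g}{4}$
$P = -18$ ($P = -24 + 6 = -18$)
$n{\left(w \right)} = w^{2}$
$c{\left(I \right)} = - \frac{I^{4}}{3}$ ($c{\left(I \right)} = - \frac{I^{2} I^{2}}{3} = - \frac{I^{4}}{3}$)
$\left(c{\left(3 \right)} + P H{\left(3 \right)}\right) - 280 = \left(- \frac{3^{4}}{3} - 18 \left(3 + \frac{1}{4} \cdot 3\right)\right) - 280 = \left(\left(- \frac{1}{3}\right) 81 - 18 \left(3 + \frac{3}{4}\right)\right) - 280 = \left(-27 - \frac{135}{2}\right) - 280 = - \frac{189}{2} - 280 = - \frac{749}{2}$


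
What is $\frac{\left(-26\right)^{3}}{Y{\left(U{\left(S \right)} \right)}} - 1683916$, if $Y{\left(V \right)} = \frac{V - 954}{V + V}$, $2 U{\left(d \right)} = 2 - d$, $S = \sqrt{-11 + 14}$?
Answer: $- \frac{6117251509148}{3632833} - \frac{67070016 \sqrt{3}}{3632833} \approx -1.6839 \cdot 10^{6}$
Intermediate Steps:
$S = \sqrt{3} \approx 1.732$
$U{\left(d \right)} = 1 - \frac{d}{2}$ ($U{\left(d \right)} = \frac{2 - d}{2} = 1 - \frac{d}{2}$)
$Y{\left(V \right)} = \frac{-954 + V}{2 V}$
$\frac{\left(-26\right)^{3}}{Y{\left(U{\left(S \right)} \right)}} - 1683916 = \frac{\left(-26\right)^{3}}{\frac{1}{2} \frac{1}{1 - \frac{\sqrt{3}}{2}} \left(-954 + \left(1 - \frac{\sqrt{3}}{2}\right)\right)} - 1683916 = - \frac{17576}{\frac{1}{2} \frac{1}{1 - \frac{\sqrt{3}}{2}} \left(-953 - \frac{\sqrt{3}}{2}\right)} - 1683916 = - 17576 \frac{2 \left(1 - \frac{\sqrt{3}}{2}\right)}{-953 - \frac{\sqrt{3}}{2}} - 1683916 = - \frac{35152 \left(1 - \frac{\sqrt{3}}{2}\right)}{-953 - \frac{\sqrt{3}}{2}} - 1683916 = -1683916 - \frac{35152 \left(1 - \frac{\sqrt{3}}{2}\right)}{-953 - \frac{\sqrt{3}}{2}}$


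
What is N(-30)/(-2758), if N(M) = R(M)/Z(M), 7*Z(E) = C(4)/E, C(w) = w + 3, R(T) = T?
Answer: -450/1379 ≈ -0.32632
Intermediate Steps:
C(w) = 3 + w
Z(E) = 1/E (Z(E) = ((3 + 4)/E)/7 = (7/E)/7 = 1/E)
N(M) = M**2 (N(M) = M/(1/M) = M*M = M**2)
N(-30)/(-2758) = (-30)**2/(-2758) = 900*(-1/2758) = -450/1379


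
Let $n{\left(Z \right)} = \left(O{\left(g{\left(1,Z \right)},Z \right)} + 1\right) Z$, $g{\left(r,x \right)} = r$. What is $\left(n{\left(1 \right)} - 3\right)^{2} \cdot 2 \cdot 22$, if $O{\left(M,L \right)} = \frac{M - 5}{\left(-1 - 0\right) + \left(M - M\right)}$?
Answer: $176$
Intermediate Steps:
$O{\left(M,L \right)} = 5 - M$ ($O{\left(M,L \right)} = \frac{-5 + M}{\left(-1 + 0\right) + 0} = \frac{-5 + M}{-1 + 0} = \frac{-5 + M}{-1} = \left(-5 + M\right) \left(-1\right) = 5 - M$)
$n{\left(Z \right)} = 5 Z$ ($n{\left(Z \right)} = \left(\left(5 - 1\right) + 1\right) Z = \left(4 + 1\right) Z = 5 Z$)
$\left(n{\left(1 \right)} - 3\right)^{2} \cdot 2 \cdot 22 = \left(5 \cdot 1 - 3\right)^{2} \cdot 2 \cdot 22 = \left(5 - 3\right)^{2} \cdot 2 \cdot 22 = 2^{2} \cdot 2 \cdot 22 = 4 \cdot 2 \cdot 22 = 8 \cdot 22 = 176$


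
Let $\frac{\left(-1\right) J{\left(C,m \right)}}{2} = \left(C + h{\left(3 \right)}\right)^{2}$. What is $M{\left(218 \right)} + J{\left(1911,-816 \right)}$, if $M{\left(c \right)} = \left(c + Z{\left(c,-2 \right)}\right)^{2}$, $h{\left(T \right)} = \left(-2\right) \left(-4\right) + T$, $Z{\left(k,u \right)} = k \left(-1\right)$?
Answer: $-7388168$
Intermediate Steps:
$Z{\left(k,u \right)} = - k$
$h{\left(T \right)} = 8 + T$
$J{\left(C,m \right)} = - 2 \left(11 + C\right)^{2}$ ($J{\left(C,m \right)} = - 2 \left(C + \left(8 + 3\right)\right)^{2} = - 2 \left(C + 11\right)^{2} = - 2 \left(11 + C\right)^{2}$)
$M{\left(c \right)} = 0$ ($M{\left(c \right)} = \left(c - c\right)^{2} = 0^{2} = 0$)
$M{\left(218 \right)} + J{\left(1911,-816 \right)} = 0 - 2 \left(11 + 1911\right)^{2} = 0 - 2 \cdot 1922^{2} = 0 - 7388168 = -7388168$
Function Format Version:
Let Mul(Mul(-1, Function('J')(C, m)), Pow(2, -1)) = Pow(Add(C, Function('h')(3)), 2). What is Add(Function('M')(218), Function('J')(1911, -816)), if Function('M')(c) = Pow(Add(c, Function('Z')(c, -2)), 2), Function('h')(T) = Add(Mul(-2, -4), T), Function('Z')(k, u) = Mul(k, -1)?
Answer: -7388168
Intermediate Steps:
Function('Z')(k, u) = Mul(-1, k)
Function('h')(T) = Add(8, T)
Function('J')(C, m) = Mul(-2, Pow(Add(11, C), 2)) (Function('J')(C, m) = Mul(-2, Pow(Add(C, Add(8, 3)), 2)) = Mul(-2, Pow(Add(C, 11), 2)) = Mul(-2, Pow(Add(11, C), 2)))
Function('M')(c) = 0 (Function('M')(c) = Pow(Add(c, Mul(-1, c)), 2) = Pow(0, 2) = 0)
Add(Function('M')(218), Function('J')(1911, -816)) = Add(0, Mul(-2, Pow(Add(11, 1911), 2))) = Add(0, Mul(-2, Pow(1922, 2))) = Add(0, Mul(-2, 3694084)) = Add(0, -7388168) = -7388168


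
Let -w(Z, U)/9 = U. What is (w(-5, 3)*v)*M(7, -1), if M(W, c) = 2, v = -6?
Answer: 324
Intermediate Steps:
w(Z, U) = -9*U
(w(-5, 3)*v)*M(7, -1) = (-9*3*(-6))*2 = -27*(-6)*2 = 162*2 = 324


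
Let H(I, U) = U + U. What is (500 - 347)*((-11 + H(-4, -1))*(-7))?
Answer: 13923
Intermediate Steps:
H(I, U) = 2*U
(500 - 347)*((-11 + H(-4, -1))*(-7)) = (500 - 347)*((-11 + 2*(-1))*(-7)) = 153*((-11 - 2)*(-7)) = 153*(-13*(-7)) = 153*91 = 13923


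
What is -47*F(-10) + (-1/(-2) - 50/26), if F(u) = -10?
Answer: 12183/26 ≈ 468.58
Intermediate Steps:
-47*F(-10) + (-1/(-2) - 50/26) = -47*(-10) + (-1/(-2) - 50/26) = 470 + (-1*(-½) - 50*1/26) = 470 + (½ - 25/13) = 470 - 37/26 = 12183/26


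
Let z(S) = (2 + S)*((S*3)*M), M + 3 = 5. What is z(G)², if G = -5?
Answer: 8100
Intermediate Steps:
M = 2 (M = -3 + 5 = 2)
z(S) = 6*S*(2 + S) (z(S) = (2 + S)*((S*3)*2) = (2 + S)*((3*S)*2) = (2 + S)*(6*S) = 6*S*(2 + S))
z(G)² = (6*(-5)*(2 - 5))² = (6*(-5)*(-3))² = 90² = 8100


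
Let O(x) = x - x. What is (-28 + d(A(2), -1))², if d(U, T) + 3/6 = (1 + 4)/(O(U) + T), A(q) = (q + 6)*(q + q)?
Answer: 4489/4 ≈ 1122.3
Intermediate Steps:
O(x) = 0
A(q) = 2*q*(6 + q) (A(q) = (6 + q)*(2*q) = 2*q*(6 + q))
d(U, T) = -½ + 5/T (d(U, T) = -½ + (1 + 4)/(0 + T) = -½ + 5/T)
(-28 + d(A(2), -1))² = (-28 + (½)*(10 - 1*(-1))/(-1))² = (-28 + (½)*(-1)*(10 + 1))² = (-28 + (½)*(-1)*11)² = (-28 - 11/2)² = (-67/2)² = 4489/4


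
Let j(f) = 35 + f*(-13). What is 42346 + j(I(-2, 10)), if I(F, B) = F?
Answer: 42407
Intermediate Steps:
j(f) = 35 - 13*f
42346 + j(I(-2, 10)) = 42346 + (35 - 13*(-2)) = 42346 + (35 + 26) = 42346 + 61 = 42407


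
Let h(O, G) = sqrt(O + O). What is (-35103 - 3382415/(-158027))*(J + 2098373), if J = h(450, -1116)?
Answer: -11633209157132498/158027 ≈ -7.3615e+10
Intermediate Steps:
h(O, G) = sqrt(2)*sqrt(O) (h(O, G) = sqrt(2*O) = sqrt(2)*sqrt(O))
J = 30 (J = sqrt(2)*sqrt(450) = sqrt(2)*(15*sqrt(2)) = 30)
(-35103 - 3382415/(-158027))*(J + 2098373) = (-35103 - 3382415/(-158027))*(30 + 2098373) = (-35103 - 3382415*(-1/158027))*2098403 = (-35103 + 3382415/158027)*2098403 = -5543839366/158027*2098403 = -11633209157132498/158027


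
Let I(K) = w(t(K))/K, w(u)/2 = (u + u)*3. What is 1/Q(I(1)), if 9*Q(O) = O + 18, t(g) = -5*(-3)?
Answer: 1/22 ≈ 0.045455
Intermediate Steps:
t(g) = 15
w(u) = 12*u (w(u) = 2*((u + u)*3) = 2*((2*u)*3) = 2*(6*u) = 12*u)
I(K) = 180/K (I(K) = (12*15)/K = 180/K)
Q(O) = 2 + O/9 (Q(O) = (O + 18)/9 = (18 + O)/9 = 2 + O/9)
1/Q(I(1)) = 1/(2 + (180/1)/9) = 1/(2 + (180*1)/9) = 1/(2 + (⅑)*180) = 1/(2 + 20) = 1/22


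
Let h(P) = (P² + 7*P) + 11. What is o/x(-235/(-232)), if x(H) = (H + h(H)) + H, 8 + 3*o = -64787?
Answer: -3487526080/3413907 ≈ -1021.6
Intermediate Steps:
o = -64795/3 (o = -8/3 + (⅓)*(-64787) = -8/3 - 64787/3 = -64795/3 ≈ -21598.)
h(P) = 11 + P² + 7*P
x(H) = 11 + H² + 9*H (x(H) = (H + (11 + H² + 7*H)) + H = (11 + H² + 8*H) + H = 11 + H² + 9*H)
o/x(-235/(-232)) = -64795/(3*(11 + (-235/(-232))² + 9*(-235/(-232)))) = -64795/(3*(11 + (-235*(-1/232))² + 9*(-235*(-1/232)))) = -64795/(3*(11 + (235/232)² + 9*(235/232))) = -64795/(3*(11 + 55225/53824 + 2115/232)) = -64795/(3*1137969/53824) = -64795/3*53824/1137969 = -3487526080/3413907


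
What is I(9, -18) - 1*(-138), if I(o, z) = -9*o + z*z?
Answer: 381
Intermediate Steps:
I(o, z) = z**2 - 9*o (I(o, z) = -9*o + z**2 = z**2 - 9*o)
I(9, -18) - 1*(-138) = ((-18)**2 - 9*9) - 1*(-138) = (324 - 81) + 138 = 243 + 138 = 381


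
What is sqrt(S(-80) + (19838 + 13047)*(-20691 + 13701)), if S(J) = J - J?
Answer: 5*I*sqrt(9194646) ≈ 15161.0*I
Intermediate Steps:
S(J) = 0
sqrt(S(-80) + (19838 + 13047)*(-20691 + 13701)) = sqrt(0 + (19838 + 13047)*(-20691 + 13701)) = sqrt(0 + 32885*(-6990)) = sqrt(0 - 229866150) = sqrt(-229866150) = 5*I*sqrt(9194646)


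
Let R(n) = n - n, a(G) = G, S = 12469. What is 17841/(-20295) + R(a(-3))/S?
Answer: -5947/6765 ≈ -0.87908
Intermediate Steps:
R(n) = 0
17841/(-20295) + R(a(-3))/S = 17841/(-20295) + 0/12469 = 17841*(-1/20295) + 0*(1/12469) = -5947/6765 + 0 = -5947/6765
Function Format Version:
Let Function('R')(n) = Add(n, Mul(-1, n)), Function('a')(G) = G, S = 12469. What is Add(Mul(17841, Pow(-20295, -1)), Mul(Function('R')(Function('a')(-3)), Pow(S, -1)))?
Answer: Rational(-5947, 6765) ≈ -0.87908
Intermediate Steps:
Function('R')(n) = 0
Add(Mul(17841, Pow(-20295, -1)), Mul(Function('R')(Function('a')(-3)), Pow(S, -1))) = Add(Mul(17841, Pow(-20295, -1)), Mul(0, Pow(12469, -1))) = Add(Mul(17841, Rational(-1, 20295)), Mul(0, Rational(1, 12469))) = Add(Rational(-5947, 6765), 0) = Rational(-5947, 6765)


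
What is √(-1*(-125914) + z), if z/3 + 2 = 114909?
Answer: √470635 ≈ 686.03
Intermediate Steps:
z = 344721 (z = -6 + 3*114909 = -6 + 344727 = 344721)
√(-1*(-125914) + z) = √(-1*(-125914) + 344721) = √(125914 + 344721) = √470635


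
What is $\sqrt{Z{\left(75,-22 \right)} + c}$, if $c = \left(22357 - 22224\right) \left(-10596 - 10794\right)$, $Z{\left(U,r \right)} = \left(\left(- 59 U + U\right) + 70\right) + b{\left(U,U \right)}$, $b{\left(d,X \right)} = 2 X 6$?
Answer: $5 i \sqrt{113930} \approx 1687.7 i$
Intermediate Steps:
$b{\left(d,X \right)} = 12 X$
$Z{\left(U,r \right)} = 70 - 46 U$ ($Z{\left(U,r \right)} = \left(\left(- 59 U + U\right) + 70\right) + 12 U = \left(- 58 U + 70\right) + 12 U = \left(70 - 58 U\right) + 12 U = 70 - 46 U$)
$c = -2844870$ ($c = 133 \left(-21390\right) = -2844870$)
$\sqrt{Z{\left(75,-22 \right)} + c} = \sqrt{\left(70 - 3450\right) - 2844870} = \sqrt{-3380 - 2844870} = \sqrt{-2848250} = 5 i \sqrt{113930}$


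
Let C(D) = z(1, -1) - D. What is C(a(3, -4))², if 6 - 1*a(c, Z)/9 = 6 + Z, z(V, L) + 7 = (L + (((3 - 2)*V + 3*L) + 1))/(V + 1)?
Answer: 1936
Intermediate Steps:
z(V, L) = -7 + (1 + V + 4*L)/(1 + V) (z(V, L) = -7 + (L + (((3 - 2)*V + 3*L) + 1))/(V + 1) = -7 + (L + ((1*V + 3*L) + 1))/(1 + V) = -7 + (L + ((V + 3*L) + 1))/(1 + V) = -7 + (L + (1 + V + 3*L))/(1 + V) = -7 + (1 + V + 4*L)/(1 + V))
a(c, Z) = -9*Z (a(c, Z) = 54 - 9*(6 + Z) = 54 + (-54 - 9*Z) = -9*Z)
C(D) = -8 - D (C(D) = 2*(-3 - 3*1 + 2*(-1))/(1 + 1) - D = 2*(-3 - 3 - 2)/2 - D = 2*(½)*(-8) - D = -8 - D)
C(a(3, -4))² = (-8 - (-9)*(-4))² = (-8 - 1*36)² = (-8 - 36)² = (-44)² = 1936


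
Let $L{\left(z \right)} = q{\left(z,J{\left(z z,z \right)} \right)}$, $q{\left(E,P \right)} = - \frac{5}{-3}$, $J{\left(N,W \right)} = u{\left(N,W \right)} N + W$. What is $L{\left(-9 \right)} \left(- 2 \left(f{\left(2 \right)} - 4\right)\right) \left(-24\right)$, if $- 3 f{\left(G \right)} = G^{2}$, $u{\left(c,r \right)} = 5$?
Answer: $- \frac{1280}{3} \approx -426.67$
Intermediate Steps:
$J{\left(N,W \right)} = W + 5 N$ ($J{\left(N,W \right)} = 5 N + W = W + 5 N$)
$q{\left(E,P \right)} = \frac{5}{3}$ ($q{\left(E,P \right)} = \left(-5\right) \left(- \frac{1}{3}\right) = \frac{5}{3}$)
$f{\left(G \right)} = - \frac{G^{2}}{3}$
$L{\left(z \right)} = \frac{5}{3}$
$L{\left(-9 \right)} \left(- 2 \left(f{\left(2 \right)} - 4\right)\right) \left(-24\right) = \frac{5 \left(- 2 \left(- \frac{2^{2}}{3} - 4\right)\right)}{3} \left(-24\right) = \frac{5 \left(- 2 \left(\left(- \frac{1}{3}\right) 4 - 4\right)\right)}{3} \left(-24\right) = \frac{5 \left(- 2 \left(- \frac{4}{3} - 4\right)\right)}{3} \left(-24\right) = \frac{5 \left(\left(-2\right) \left(- \frac{16}{3}\right)\right)}{3} \left(-24\right) = \frac{5}{3} \cdot \frac{32}{3} \left(-24\right) = \frac{160}{9} \left(-24\right) = - \frac{1280}{3}$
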